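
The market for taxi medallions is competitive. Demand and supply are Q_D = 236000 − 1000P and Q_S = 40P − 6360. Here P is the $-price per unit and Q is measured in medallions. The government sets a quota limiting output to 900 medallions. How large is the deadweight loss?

In inverse form: demand P = 236 − 0.001Q, supply P = 159 + 0.025Q.
Competitive equilibrium: 236 − 0.001Q = 159 + 0.025Q → Q* = 2961.5385, P* = 233.0385.
At Q = 900: demand price = 236 − 0.001·900 = 235.1; supply price = 159 + 0.025·900 = 181.5.
ΔQ = 2961.5385 − 900 = 2061.5385; wedge = 235.1 − 181.5 = 53.6.
Welfare loss = ½ × 2061.5385 × 53.6 = $55249.23.

$55249.23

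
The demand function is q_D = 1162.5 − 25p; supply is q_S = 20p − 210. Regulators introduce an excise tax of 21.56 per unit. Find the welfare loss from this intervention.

2582.41

In inverse form: demand p = 46.5 − 0.04q, supply p = 10.5 + 0.05q.
Competitive equilibrium: 46.5 − 0.04q = 10.5 + 0.05q → q* = 400, p* = 30.5.
With the tax, the buyer price exceeds the seller price by 21.56: (46.5 − 0.04q) − (10.5 + 0.05q) = 21.56 → q' = 160.4444.
Δq = 400 − 160.4444 = 239.5556; the wedge equals the tax, 21.56.
DWL = ½ × 239.5556 × 21.56 = 2582.41.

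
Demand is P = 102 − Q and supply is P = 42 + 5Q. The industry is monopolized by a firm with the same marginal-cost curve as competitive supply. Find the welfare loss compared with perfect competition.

Competitive equilibrium: 102 − Q = 42 + 5Q → Q* = 10, P* = 92.
Marginal revenue: MR = 102 − 2Q. Set MR = MC: 102 − 2Q = 42 + 5Q → Q_m = 8.5714.
Price P_m = 102 − 1·8.5714 = 93.4286; MC(Q_m) = 42 + 5·8.5714 = 84.857.
Competitive Q* = 10, so ΔQ = 1.4286; wedge = 93.4286 − 84.857 = 8.5716.
Welfare loss = ½ × 1.4286 × 8.5716 = 6.12.

6.12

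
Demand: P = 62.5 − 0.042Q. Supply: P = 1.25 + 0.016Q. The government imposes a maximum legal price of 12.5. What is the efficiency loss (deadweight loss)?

Competitive equilibrium: 62.5 − 0.042Q = 1.25 + 0.016Q → Q* = 1056.03448, P* = 18.14655.
At the ceiling P = 12.5, quantity supplied = (12.5 − 1.25)/0.016 = 703.125.
Willingness to pay at Q' = 703.125: 62.5 − 0.042·703.125 = 32.96875.
ΔQ = 1056.03448 − 703.125 = 352.90948; wedge = 32.96875 − 12.5 = 20.46875.
Welfare loss = ½ × 352.90948 × 20.46875 = 3611.81.

3611.81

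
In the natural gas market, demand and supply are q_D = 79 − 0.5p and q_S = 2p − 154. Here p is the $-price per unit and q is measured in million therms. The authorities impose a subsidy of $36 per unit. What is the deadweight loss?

$259.20 million

In inverse form: demand p = 158 − 2q, supply p = 77 + 0.5q.
Competitive equilibrium: 158 − 2q = 77 + 0.5q → q* = 32.4, p* = 93.2.
The subsidy lowers effective supply by 36: p = 41 + 0.5q.
New quantity: 158 − 2q = 41 + 0.5q → q' = 46.8.
Overproduction Δq = 46.8 − 32.4 = 14.4; wedge = subsidy = 36.
The triangle = ½ × 14.4 × 36 = $259.20 million.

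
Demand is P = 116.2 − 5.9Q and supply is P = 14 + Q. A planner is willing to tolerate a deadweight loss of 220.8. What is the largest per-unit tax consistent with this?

55.2

Competitive equilibrium: 116.2 − 5.9Q = 14 + Q → Q* = 14.8116, P* = 28.8116.
A tax t gives ΔQ = t/6.9 and wedge t, so DWL = t²/13.8.
t²/13.8 = 220.8 → t² = 3047.04 → t = 55.2.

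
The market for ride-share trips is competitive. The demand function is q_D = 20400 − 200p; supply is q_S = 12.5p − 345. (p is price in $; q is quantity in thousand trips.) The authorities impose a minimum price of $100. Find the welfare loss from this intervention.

$9600.94 thousand

In inverse form: demand p = 102 − 0.005q, supply p = 27.6 + 0.08q.
Competitive equilibrium: 102 − 0.005q = 27.6 + 0.08q → q* = 875.2941, p* = 97.6235.
At the floor p = 100, quantity demanded = (102 − 100)/0.005 = 400.
Sellers' marginal cost at q' = 400: 27.6 + 0.08·400 = 59.6.
Δq = 875.2941 − 400 = 475.2941; wedge = 100 − 59.6 = 40.4.
Deadweight loss = ½ × 475.2941 × 40.4 = $9600.94 thousand.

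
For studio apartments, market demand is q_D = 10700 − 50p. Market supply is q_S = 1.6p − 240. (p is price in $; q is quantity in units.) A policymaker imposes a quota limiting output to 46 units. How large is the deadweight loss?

In inverse form: demand p = 214 − 0.02q, supply p = 150 + 0.625q.
Competitive equilibrium: 214 − 0.02q = 150 + 0.625q → q* = 99.2248, p* = 212.0155.
At q = 46: demand price = 214 − 0.02·46 = 213.08; supply price = 150 + 0.625·46 = 178.75.
Δq = 99.2248 − 46 = 53.2248; wedge = 213.08 − 178.75 = 34.33.
Welfare loss = ½ × 53.2248 × 34.33 = $913.60.

$913.60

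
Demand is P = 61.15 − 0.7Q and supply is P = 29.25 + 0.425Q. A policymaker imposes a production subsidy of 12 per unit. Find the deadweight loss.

Competitive equilibrium: 61.15 − 0.7Q = 29.25 + 0.425Q → Q* = 28.3556, P* = 41.3011.
The subsidy lowers effective supply by 12: P = 17.25 + 0.425Q.
New quantity: 61.15 − 0.7Q = 17.25 + 0.425Q → Q' = 39.0222.
Overproduction ΔQ = 39.0222 − 28.3556 = 10.6666; wedge = subsidy = 12.
DWL = ½ × 10.6666 × 12 = 64.

64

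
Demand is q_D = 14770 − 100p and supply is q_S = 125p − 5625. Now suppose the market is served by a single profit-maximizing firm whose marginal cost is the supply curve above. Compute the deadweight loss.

37369.93

In inverse form: demand p = 147.7 − 0.01q, supply p = 45 + 0.008q.
Competitive equilibrium: 147.7 − 0.01q = 45 + 0.008q → q* = 5705.55556, p* = 90.64444.
Marginal revenue: MR = 147.7 − 0.02q. Set MR = MC: 147.7 − 0.02q = 45 + 0.008q → q_m = 3667.85714.
Price p_m = 147.7 − 0.01·3667.85714 = 111.02143; MC(q_m) = 45 + 0.008·3667.85714 = 74.34286.
Competitive q* = 5705.55556, so Δq = 2037.69842; wedge = 111.02143 − 74.34286 = 36.67857.
Deadweight loss = ½ × 2037.69842 × 36.67857 = 37369.93.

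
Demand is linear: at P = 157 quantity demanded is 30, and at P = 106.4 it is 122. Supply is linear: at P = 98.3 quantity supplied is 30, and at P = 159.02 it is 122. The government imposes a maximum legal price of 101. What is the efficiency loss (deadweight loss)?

1193.83

Demand slope = (106.4 − 157)/(122 − 30) = −0.55, so P = 173.5 − 0.55Q.
Supply slope = (159.02 − 98.3)/(122 − 30) = 0.66, so P = 78.5 + 0.66Q.
Competitive equilibrium: 173.5 − 0.55Q = 78.5 + 0.66Q → Q* = 78.5124, P* = 130.3182.
At the ceiling P = 101, quantity supplied = (101 − 78.5)/0.66 = 34.0909.
Willingness to pay at Q' = 34.0909: 173.5 − 0.55·34.0909 = 154.75.
ΔQ = 78.5124 − 34.0909 = 44.4215; wedge = 154.75 − 101 = 53.75.
Welfare loss = ½ × 44.4215 × 53.75 = 1193.83.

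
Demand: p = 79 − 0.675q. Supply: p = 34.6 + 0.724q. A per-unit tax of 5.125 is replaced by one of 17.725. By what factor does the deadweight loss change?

Competitive equilibrium: 79 − 0.675q = 34.6 + 0.724q → q* = 31.737, p* = 57.5776.
For a per-unit tax t: Δq = t/1.399, so DWL = ½·t·(t/1.399) = t²/2.798.
At t = 5.125: DWL = 9.387. At t = 17.725: DWL = 112.286.
Ratio = (17.725/5.125)² = 11.961.

11.961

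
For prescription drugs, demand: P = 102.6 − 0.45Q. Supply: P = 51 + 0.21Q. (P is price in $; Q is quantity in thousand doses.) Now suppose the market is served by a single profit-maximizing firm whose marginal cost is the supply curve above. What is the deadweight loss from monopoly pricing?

Competitive equilibrium: 102.6 − 0.45Q = 51 + 0.21Q → Q* = 78.1818, P* = 67.4182.
Marginal revenue: MR = 102.6 − 0.9Q. Set MR = MC: 102.6 − 0.9Q = 51 + 0.21Q → Q_m = 46.4865.
Price P_m = 102.6 − 0.45·46.4865 = 81.6811; MC(Q_m) = 51 + 0.21·46.4865 = 60.7622.
Competitive Q* = 78.1818, so ΔQ = 31.6953; wedge = 81.6811 − 60.7622 = 20.9189.
The triangle = ½ × 31.6953 × 20.9189 = $331.52 thousand.

$331.52 thousand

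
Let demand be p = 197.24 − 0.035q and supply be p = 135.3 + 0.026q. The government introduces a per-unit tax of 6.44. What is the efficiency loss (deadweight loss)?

339.95

Competitive equilibrium: 197.24 − 0.035q = 135.3 + 0.026q → q* = 1015.4098, p* = 161.7007.
With the tax, the buyer price exceeds the seller price by 6.44: (197.24 − 0.035q) − (135.3 + 0.026q) = 6.44 → q' = 909.8361.
Δq = 1015.4098 − 909.8361 = 105.5737; the wedge equals the tax, 6.44.
The triangle = ½ × 105.5737 × 6.44 = 339.95.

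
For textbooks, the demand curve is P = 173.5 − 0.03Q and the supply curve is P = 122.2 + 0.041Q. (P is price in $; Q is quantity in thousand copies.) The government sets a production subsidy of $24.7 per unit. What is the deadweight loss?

$4296.41 thousand

Competitive equilibrium: 173.5 − 0.03Q = 122.2 + 0.041Q → Q* = 722.5352, P* = 151.8239.
The subsidy lowers effective supply by 24.7: P = 97.5 + 0.041Q.
New quantity: 173.5 − 0.03Q = 97.5 + 0.041Q → Q' = 1070.4225.
Overproduction ΔQ = 1070.4225 − 722.5352 = 347.8873; wedge = subsidy = 24.7.
DWL = ½ × 347.8873 × 24.7 = $4296.41 thousand.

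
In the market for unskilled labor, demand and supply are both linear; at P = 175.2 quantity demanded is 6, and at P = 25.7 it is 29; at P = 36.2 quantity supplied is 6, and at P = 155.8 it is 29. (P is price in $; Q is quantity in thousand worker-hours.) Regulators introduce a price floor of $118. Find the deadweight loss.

Demand slope = (25.7 − 175.2)/(29 − 6) = −6.5, so P = 214.2 − 6.5Q.
Supply slope = (155.8 − 36.2)/(29 − 6) = 5.2, so P = 5 + 5.2Q.
Competitive equilibrium: 214.2 − 6.5Q = 5 + 5.2Q → Q* = 17.8803, P* = 97.9778.
At the floor P = 118, quantity demanded = (214.2 − 118)/6.5 = 14.8.
Sellers' marginal cost at Q' = 14.8: 5 + 5.2·14.8 = 81.96.
ΔQ = 17.8803 − 14.8 = 3.0803; wedge = 118 − 81.96 = 36.04.
DWL = ½ × 3.0803 × 36.04 = $55.51 thousand.

$55.51 thousand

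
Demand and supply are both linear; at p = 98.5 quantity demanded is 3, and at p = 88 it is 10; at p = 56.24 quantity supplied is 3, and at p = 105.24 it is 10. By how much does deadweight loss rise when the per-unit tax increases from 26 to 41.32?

60.67

Demand slope = (88 − 98.5)/(10 − 3) = −1.5, so p = 103 − 1.5q.
Supply slope = (105.24 − 56.24)/(10 − 3) = 7, so p = 35.24 + 7q.
Competitive equilibrium: 103 − 1.5q = 35.24 + 7q → q* = 7.9718, p* = 91.0424.
For a per-unit tax t: Δq = t/8.5, so DWL = ½·t·(t/8.5) = t²/17.
At t = 26: DWL = 39.765. At t = 41.32: DWL = 100.432.
Increase = 100.432 − 39.765 = 60.67.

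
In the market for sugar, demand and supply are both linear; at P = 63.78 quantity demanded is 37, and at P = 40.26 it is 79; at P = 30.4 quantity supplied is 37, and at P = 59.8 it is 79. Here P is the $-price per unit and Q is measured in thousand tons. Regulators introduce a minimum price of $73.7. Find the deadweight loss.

Demand slope = (40.26 − 63.78)/(79 − 37) = −0.56, so P = 84.5 − 0.56Q.
Supply slope = (59.8 − 30.4)/(79 − 37) = 0.7, so P = 4.5 + 0.7Q.
Competitive equilibrium: 84.5 − 0.56Q = 4.5 + 0.7Q → Q* = 63.4921, P* = 48.9444.
At the floor P = 73.7, quantity demanded = (84.5 − 73.7)/0.56 = 19.2857.
Sellers' marginal cost at Q' = 19.2857: 4.5 + 0.7·19.2857 = 18.
ΔQ = 63.4921 − 19.2857 = 44.2064; wedge = 73.7 − 18 = 55.7.
DWL = ½ × 44.2064 × 55.7 = $1231.15 thousand.

$1231.15 thousand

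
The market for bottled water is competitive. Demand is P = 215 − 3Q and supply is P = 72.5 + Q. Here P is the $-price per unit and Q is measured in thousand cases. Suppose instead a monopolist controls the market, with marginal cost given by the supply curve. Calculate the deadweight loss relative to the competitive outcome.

Competitive equilibrium: 215 − 3Q = 72.5 + Q → Q* = 35.625, P* = 108.125.
Marginal revenue: MR = 215 − 6Q. Set MR = MC: 215 − 6Q = 72.5 + Q → Q_m = 20.357143.
Price P_m = 215 − 3·20.357143 = 153.928571; MC(Q_m) = 72.5 + 1·20.357143 = 92.857143.
Competitive Q* = 35.625, so ΔQ = 15.267857; wedge = 153.928571 − 92.857143 = 61.071428.
Welfare loss = ½ × 15.267857 × 61.071428 = $466.21 thousand.

$466.21 thousand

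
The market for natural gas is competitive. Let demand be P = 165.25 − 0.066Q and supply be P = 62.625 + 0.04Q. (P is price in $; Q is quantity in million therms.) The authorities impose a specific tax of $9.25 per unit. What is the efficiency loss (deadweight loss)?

$403.60 million

Competitive equilibrium: 165.25 − 0.066Q = 62.625 + 0.04Q → Q* = 968.1604, P* = 101.3514.
With the tax, the buyer price exceeds the seller price by 9.25: (165.25 − 0.066Q) − (62.625 + 0.04Q) = 9.25 → Q' = 880.8962.
ΔQ = 968.1604 − 880.8962 = 87.2642; the wedge equals the tax, 9.25.
DWL = ½ × 87.2642 × 9.25 = $403.60 million.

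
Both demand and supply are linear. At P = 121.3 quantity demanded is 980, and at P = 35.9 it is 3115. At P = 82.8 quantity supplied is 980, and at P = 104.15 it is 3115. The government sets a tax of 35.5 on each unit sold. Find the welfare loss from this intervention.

Demand slope = (35.9 − 121.3)/(3115 − 980) = −0.04, so P = 160.5 − 0.04Q.
Supply slope = (104.15 − 82.8)/(3115 − 980) = 0.01, so P = 73 + 0.01Q.
Competitive equilibrium: 160.5 − 0.04Q = 73 + 0.01Q → Q* = 1750, P* = 90.5.
With the tax, the buyer price exceeds the seller price by 35.5: (160.5 − 0.04Q) − (73 + 0.01Q) = 35.5 → Q' = 1040.
ΔQ = 1750 − 1040 = 710; the wedge equals the tax, 35.5.
The triangle = ½ × 710 × 35.5 = 12602.50.

12602.50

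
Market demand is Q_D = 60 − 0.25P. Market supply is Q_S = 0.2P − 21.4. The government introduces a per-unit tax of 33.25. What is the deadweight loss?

61.42

In inverse form: demand P = 240 − 4Q, supply P = 107 + 5Q.
Competitive equilibrium: 240 − 4Q = 107 + 5Q → Q* = 14.7778, P* = 180.8889.
With the tax, the buyer price exceeds the seller price by 33.25: (240 − 4Q) − (107 + 5Q) = 33.25 → Q' = 11.0833.
ΔQ = 14.7778 − 11.0833 = 3.6945; the wedge equals the tax, 33.25.
The triangle = ½ × 3.6945 × 33.25 = 61.42.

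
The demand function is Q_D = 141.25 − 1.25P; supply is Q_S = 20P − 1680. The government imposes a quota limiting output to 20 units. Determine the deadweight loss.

In inverse form: demand P = 113 − 0.8Q, supply P = 84 + 0.05Q.
Competitive equilibrium: 113 − 0.8Q = 84 + 0.05Q → Q* = 34.1176, P* = 85.7059.
At Q = 20: demand price = 113 − 0.8·20 = 97; supply price = 84 + 0.05·20 = 85.
ΔQ = 34.1176 − 20 = 14.1176; wedge = 97 − 85 = 12.
Deadweight loss = ½ × 14.1176 × 12 = 84.71.

84.71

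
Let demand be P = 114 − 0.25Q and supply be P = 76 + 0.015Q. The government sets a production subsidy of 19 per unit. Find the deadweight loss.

681.13

Competitive equilibrium: 114 − 0.25Q = 76 + 0.015Q → Q* = 143.3962, P* = 78.1509.
The subsidy lowers effective supply by 19: P = 57 + 0.015Q.
New quantity: 114 − 0.25Q = 57 + 0.015Q → Q' = 215.0943.
Overproduction ΔQ = 215.0943 − 143.3962 = 71.6981; wedge = subsidy = 19.
Welfare loss = ½ × 71.6981 × 19 = 681.13.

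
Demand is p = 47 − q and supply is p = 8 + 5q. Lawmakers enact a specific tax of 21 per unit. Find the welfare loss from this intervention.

Competitive equilibrium: 47 − q = 8 + 5q → q* = 6.5, p* = 40.5.
With the tax, the buyer price exceeds the seller price by 21: (47 − q) − (8 + 5q) = 21 → q' = 3.
Δq = 6.5 − 3 = 3.5; the wedge equals the tax, 21.
Welfare loss = ½ × 3.5 × 21 = 36.75.

36.75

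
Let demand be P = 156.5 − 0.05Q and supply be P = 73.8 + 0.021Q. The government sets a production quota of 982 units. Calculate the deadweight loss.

Competitive equilibrium: 156.5 − 0.05Q = 73.8 + 0.021Q → Q* = 1164.7887, P* = 98.2606.
At Q = 982: demand price = 156.5 − 0.05·982 = 107.4; supply price = 73.8 + 0.021·982 = 94.422.
ΔQ = 1164.7887 − 982 = 182.7887; wedge = 107.4 − 94.422 = 12.978.
The triangle = ½ × 182.7887 × 12.978 = 1186.12.

1186.12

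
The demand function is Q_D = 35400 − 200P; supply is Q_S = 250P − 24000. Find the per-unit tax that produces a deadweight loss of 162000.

In inverse form: demand P = 177 − 0.005Q, supply P = 96 + 0.004Q.
Competitive equilibrium: 177 − 0.005Q = 96 + 0.004Q → Q* = 9000, P* = 132.
A tax t gives ΔQ = t/0.009 and wedge t, so DWL = t²/0.018.
t²/0.018 = 162000 → t² = 2916 → t = 54.

54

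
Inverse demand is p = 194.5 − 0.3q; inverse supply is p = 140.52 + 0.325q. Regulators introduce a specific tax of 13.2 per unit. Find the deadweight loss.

139.392

Competitive equilibrium: 194.5 − 0.3q = 140.52 + 0.325q → q* = 86.368, p* = 168.5896.
With the tax, the buyer price exceeds the seller price by 13.2: (194.5 − 0.3q) − (140.52 + 0.325q) = 13.2 → q' = 65.248.
Δq = 86.368 − 65.248 = 21.12; the wedge equals the tax, 13.2.
Deadweight loss = ½ × 21.12 × 13.2 = 139.392.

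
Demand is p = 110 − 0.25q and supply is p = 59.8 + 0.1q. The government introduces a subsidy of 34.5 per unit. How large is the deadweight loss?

1700.36

Competitive equilibrium: 110 − 0.25q = 59.8 + 0.1q → q* = 143.4286, p* = 74.1429.
The subsidy lowers effective supply by 34.5: p = 25.3 + 0.1q.
New quantity: 110 − 0.25q = 25.3 + 0.1q → q' = 242.
Overproduction Δq = 242 − 143.4286 = 98.5714; wedge = subsidy = 34.5.
The triangle = ½ × 98.5714 × 34.5 = 1700.36.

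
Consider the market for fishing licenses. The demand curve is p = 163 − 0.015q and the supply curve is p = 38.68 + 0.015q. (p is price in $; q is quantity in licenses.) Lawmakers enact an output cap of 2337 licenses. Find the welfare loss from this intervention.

$48978.735

Competitive equilibrium: 163 − 0.015q = 38.68 + 0.015q → q* = 4144, p* = 100.84.
At q = 2337: demand price = 163 − 0.015·2337 = 127.945; supply price = 38.68 + 0.015·2337 = 73.735.
Δq = 4144 − 2337 = 1807; wedge = 127.945 − 73.735 = 54.21.
DWL = ½ × 1807 × 54.21 = $48978.735.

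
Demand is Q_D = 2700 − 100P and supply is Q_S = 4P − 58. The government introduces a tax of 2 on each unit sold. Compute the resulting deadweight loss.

In inverse form: demand P = 27 − 0.01Q, supply P = 14.5 + 0.25Q.
Competitive equilibrium: 27 − 0.01Q = 14.5 + 0.25Q → Q* = 48.0769, P* = 26.5192.
With the tax, the buyer price exceeds the seller price by 2: (27 − 0.01Q) − (14.5 + 0.25Q) = 2 → Q' = 40.3846.
ΔQ = 48.0769 − 40.3846 = 7.6923; the wedge equals the tax, 2.
The triangle = ½ × 7.6923 × 2 = 7.69.

7.69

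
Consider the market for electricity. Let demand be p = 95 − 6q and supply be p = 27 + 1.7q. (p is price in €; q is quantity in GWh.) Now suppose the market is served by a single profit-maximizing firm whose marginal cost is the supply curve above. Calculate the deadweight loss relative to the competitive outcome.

€57.59

Competitive equilibrium: 95 − 6q = 27 + 1.7q → q* = 8.8312, p* = 42.013.
Marginal revenue: MR = 95 − 12q. Set MR = MC: 95 − 12q = 27 + 1.7q → q_m = 4.9635.
Price p_m = 95 − 6·4.9635 = 65.219; MC(q_m) = 27 + 1.7·4.9635 = 35.438.
Competitive q* = 8.8312, so Δq = 3.8677; wedge = 65.219 − 35.438 = 29.781.
Welfare loss = ½ × 3.8677 × 29.781 = €57.59.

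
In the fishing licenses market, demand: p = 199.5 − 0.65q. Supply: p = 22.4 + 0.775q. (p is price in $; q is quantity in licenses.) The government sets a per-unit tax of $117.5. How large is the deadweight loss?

$4844.30

Competitive equilibrium: 199.5 − 0.65q = 22.4 + 0.775q → q* = 124.2807, p* = 118.7175.
With the tax, the buyer price exceeds the seller price by 117.5: (199.5 − 0.65q) − (22.4 + 0.775q) = 117.5 → q' = 41.8246.
Δq = 124.2807 − 41.8246 = 82.4561; the wedge equals the tax, 117.5.
DWL = ½ × 82.4561 × 117.5 = $4844.30.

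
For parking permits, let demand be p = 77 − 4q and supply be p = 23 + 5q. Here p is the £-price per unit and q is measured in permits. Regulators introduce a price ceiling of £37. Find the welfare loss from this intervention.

£46.08

Competitive equilibrium: 77 − 4q = 23 + 5q → q* = 6, p* = 53.
At the ceiling p = 37, quantity supplied = (37 − 23)/5 = 2.8.
Willingness to pay at q' = 2.8: 77 − 4·2.8 = 65.8.
Δq = 6 − 2.8 = 3.2; wedge = 65.8 − 37 = 28.8.
The triangle = ½ × 3.2 × 28.8 = £46.08.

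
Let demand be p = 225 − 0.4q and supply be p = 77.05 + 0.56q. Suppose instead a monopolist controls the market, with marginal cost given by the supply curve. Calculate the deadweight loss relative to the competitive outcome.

986.21

Competitive equilibrium: 225 − 0.4q = 77.05 + 0.56q → q* = 154.1146, p* = 163.3542.
Marginal revenue: MR = 225 − 0.8q. Set MR = MC: 225 − 0.8q = 77.05 + 0.56q → q_m = 108.7868.
Price p_m = 225 − 0.4·108.7868 = 181.4853; MC(q_m) = 77.05 + 0.56·108.7868 = 137.9706.
Competitive q* = 154.1146, so Δq = 45.3278; wedge = 181.4853 − 137.9706 = 43.5147.
The triangle = ½ × 45.3278 × 43.5147 = 986.21.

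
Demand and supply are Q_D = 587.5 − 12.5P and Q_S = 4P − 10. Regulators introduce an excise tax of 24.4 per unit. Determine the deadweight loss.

902.06

In inverse form: demand P = 47 − 0.08Q, supply P = 2.5 + 0.25Q.
Competitive equilibrium: 47 − 0.08Q = 2.5 + 0.25Q → Q* = 134.8485, P* = 36.2121.
With the tax, the buyer price exceeds the seller price by 24.4: (47 − 0.08Q) − (2.5 + 0.25Q) = 24.4 → Q' = 60.9091.
ΔQ = 134.8485 − 60.9091 = 73.9394; the wedge equals the tax, 24.4.
Deadweight loss = ½ × 73.9394 × 24.4 = 902.06.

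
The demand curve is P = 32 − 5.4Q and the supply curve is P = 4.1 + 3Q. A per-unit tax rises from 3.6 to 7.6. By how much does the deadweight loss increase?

2.67

Competitive equilibrium: 32 − 5.4Q = 4.1 + 3Q → Q* = 3.3214, P* = 14.0643.
For a per-unit tax t: ΔQ = t/8.4, so DWL = ½·t·(t/8.4) = t²/16.8.
At t = 3.6: DWL = 0.771. At t = 7.6: DWL = 3.438.
Increase = 3.438 − 0.771 = 2.67.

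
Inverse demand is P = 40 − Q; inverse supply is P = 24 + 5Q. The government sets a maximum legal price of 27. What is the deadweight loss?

Competitive equilibrium: 40 − Q = 24 + 5Q → Q* = 2.6667, P* = 37.3333.
At the ceiling P = 27, quantity supplied = (27 − 24)/5 = 0.6.
Willingness to pay at Q' = 0.6: 40 − 1·0.6 = 39.4.
ΔQ = 2.6667 − 0.6 = 2.0667; wedge = 39.4 − 27 = 12.4.
The triangle = ½ × 2.0667 × 12.4 = 12.81.

12.81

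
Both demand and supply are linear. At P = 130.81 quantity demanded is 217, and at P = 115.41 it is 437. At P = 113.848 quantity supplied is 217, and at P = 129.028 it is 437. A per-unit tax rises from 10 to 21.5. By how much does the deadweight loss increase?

1303.06

Demand slope = (115.41 − 130.81)/(437 − 217) = −0.07, so P = 146 − 0.07Q.
Supply slope = (129.028 − 113.848)/(437 − 217) = 0.069, so P = 98.875 + 0.069Q.
Competitive equilibrium: 146 − 0.07Q = 98.875 + 0.069Q → Q* = 339.0288, P* = 122.268.
For a per-unit tax t: ΔQ = t/0.139, so DWL = ½·t·(t/0.139) = t²/0.278.
At t = 10: DWL = 359.712. At t = 21.5: DWL = 1662.77.
Increase = 1662.77 − 359.712 = 1303.06.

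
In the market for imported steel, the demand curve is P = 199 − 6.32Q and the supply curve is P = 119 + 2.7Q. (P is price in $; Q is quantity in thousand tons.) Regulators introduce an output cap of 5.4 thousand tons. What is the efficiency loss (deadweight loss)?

Competitive equilibrium: 199 − 6.32Q = 119 + 2.7Q → Q* = 8.8692, P* = 142.9468.
At Q = 5.4: demand price = 199 − 6.32·5.4 = 164.872; supply price = 119 + 2.7·5.4 = 133.58.
ΔQ = 8.8692 − 5.4 = 3.4692; wedge = 164.872 − 133.58 = 31.292.
The triangle = ½ × 3.4692 × 31.292 = $54.28 thousand.

$54.28 thousand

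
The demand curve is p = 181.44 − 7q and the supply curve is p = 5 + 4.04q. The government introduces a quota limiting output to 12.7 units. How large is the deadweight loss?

59.45

Competitive equilibrium: 181.44 − 7q = 5 + 4.04q → q* = 15.9819, p* = 69.5668.
At q = 12.7: demand price = 181.44 − 7·12.7 = 92.54; supply price = 5 + 4.04·12.7 = 56.308.
Δq = 15.9819 − 12.7 = 3.2819; wedge = 92.54 − 56.308 = 36.232.
The triangle = ½ × 3.2819 × 36.232 = 59.45.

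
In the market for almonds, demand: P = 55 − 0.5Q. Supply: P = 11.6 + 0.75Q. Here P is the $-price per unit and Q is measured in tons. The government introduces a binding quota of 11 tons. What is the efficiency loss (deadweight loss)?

$351.649

Competitive equilibrium: 55 − 0.5Q = 11.6 + 0.75Q → Q* = 34.72, P* = 37.64.
At Q = 11: demand price = 55 − 0.5·11 = 49.5; supply price = 11.6 + 0.75·11 = 19.85.
ΔQ = 34.72 − 11 = 23.72; wedge = 49.5 − 19.85 = 29.65.
Welfare loss = ½ × 23.72 × 29.65 = $351.649.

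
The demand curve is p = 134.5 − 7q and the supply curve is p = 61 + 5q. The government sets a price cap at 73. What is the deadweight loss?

Competitive equilibrium: 134.5 − 7q = 61 + 5q → q* = 6.125, p* = 91.625.
At the ceiling p = 73, quantity supplied = (73 − 61)/5 = 2.4.
Willingness to pay at q' = 2.4: 134.5 − 7·2.4 = 117.7.
Δq = 6.125 − 2.4 = 3.725; wedge = 117.7 − 73 = 44.7.
Deadweight loss = ½ × 3.725 × 44.7 = 83.25.

83.25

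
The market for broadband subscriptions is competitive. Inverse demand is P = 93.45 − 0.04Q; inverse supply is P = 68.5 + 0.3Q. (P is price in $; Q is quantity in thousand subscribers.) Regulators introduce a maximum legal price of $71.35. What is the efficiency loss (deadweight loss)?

$693.76 thousand

Competitive equilibrium: 93.45 − 0.04Q = 68.5 + 0.3Q → Q* = 73.3824, P* = 90.5147.
At the ceiling P = 71.35, quantity supplied = (71.35 − 68.5)/0.3 = 9.5.
Willingness to pay at Q' = 9.5: 93.45 − 0.04·9.5 = 93.07.
ΔQ = 73.3824 − 9.5 = 63.8824; wedge = 93.07 − 71.35 = 21.72.
DWL = ½ × 63.8824 × 21.72 = $693.76 thousand.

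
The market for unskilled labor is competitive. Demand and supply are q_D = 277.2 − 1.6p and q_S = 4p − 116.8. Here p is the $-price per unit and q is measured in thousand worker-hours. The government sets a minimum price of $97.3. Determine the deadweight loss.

In inverse form: demand p = 173.25 − 0.625q, supply p = 29.2 + 0.25q.
Competitive equilibrium: 173.25 − 0.625q = 29.2 + 0.25q → q* = 164.6286, p* = 70.3571.
At the floor p = 97.3, quantity demanded = (173.25 − 97.3)/0.625 = 121.52.
Sellers' marginal cost at q' = 121.52: 29.2 + 0.25·121.52 = 59.58.
Δq = 164.6286 − 121.52 = 43.1086; wedge = 97.3 − 59.58 = 37.72.
Deadweight loss = ½ × 43.1086 × 37.72 = $813.03 thousand.

$813.03 thousand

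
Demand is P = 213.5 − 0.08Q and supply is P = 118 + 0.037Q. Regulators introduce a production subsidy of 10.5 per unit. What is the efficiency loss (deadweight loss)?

471.15

Competitive equilibrium: 213.5 − 0.08Q = 118 + 0.037Q → Q* = 816.2393, P* = 148.2009.
The subsidy lowers effective supply by 10.5: P = 107.5 + 0.037Q.
New quantity: 213.5 − 0.08Q = 107.5 + 0.037Q → Q' = 905.9829.
Overproduction ΔQ = 905.9829 − 816.2393 = 89.7436; wedge = subsidy = 10.5.
DWL = ½ × 89.7436 × 10.5 = 471.15.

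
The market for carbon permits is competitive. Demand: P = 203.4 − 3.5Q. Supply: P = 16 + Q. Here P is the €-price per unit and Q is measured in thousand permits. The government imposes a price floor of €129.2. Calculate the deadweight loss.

€940.44 thousand

Competitive equilibrium: 203.4 − 3.5Q = 16 + Q → Q* = 41.6444, P* = 57.6444.
At the floor P = 129.2, quantity demanded = (203.4 − 129.2)/3.5 = 21.2.
Sellers' marginal cost at Q' = 21.2: 16 + 1·21.2 = 37.2.
ΔQ = 41.6444 − 21.2 = 20.4444; wedge = 129.2 − 37.2 = 92.
Deadweight loss = ½ × 20.4444 × 92 = €940.44 thousand.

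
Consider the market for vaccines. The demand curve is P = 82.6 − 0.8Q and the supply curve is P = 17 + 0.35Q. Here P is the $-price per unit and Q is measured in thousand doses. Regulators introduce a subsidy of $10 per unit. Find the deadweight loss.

Competitive equilibrium: 82.6 − 0.8Q = 17 + 0.35Q → Q* = 57.0435, P* = 36.9652.
The subsidy lowers effective supply by 10: P = 7 + 0.35Q.
New quantity: 82.6 − 0.8Q = 7 + 0.35Q → Q' = 65.7391.
Overproduction ΔQ = 65.7391 − 57.0435 = 8.6956; wedge = subsidy = 10.
DWL = ½ × 8.6956 × 10 = $43.48 thousand.

$43.48 thousand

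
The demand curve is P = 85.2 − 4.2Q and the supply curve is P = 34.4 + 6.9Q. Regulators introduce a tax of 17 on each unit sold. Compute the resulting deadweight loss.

Competitive equilibrium: 85.2 − 4.2Q = 34.4 + 6.9Q → Q* = 4.5766, P* = 65.9784.
With the tax, the buyer price exceeds the seller price by 17: (85.2 − 4.2Q) − (34.4 + 6.9Q) = 17 → Q' = 3.045.
ΔQ = 4.5766 − 3.045 = 1.5316; the wedge equals the tax, 17.
Deadweight loss = ½ × 1.5316 × 17 = 13.02.

13.02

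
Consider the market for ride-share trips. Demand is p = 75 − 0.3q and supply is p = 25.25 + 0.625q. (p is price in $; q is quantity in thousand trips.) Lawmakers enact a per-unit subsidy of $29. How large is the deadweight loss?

$454.59 thousand

Competitive equilibrium: 75 − 0.3q = 25.25 + 0.625q → q* = 53.7838, p* = 58.8649.
The subsidy lowers effective supply by 29: p = 0.625q − 3.75.
New quantity: 75 − 0.3q = 0.625q − 3.75 → q' = 85.1351.
Overproduction Δq = 85.1351 − 53.7838 = 31.3513; wedge = subsidy = 29.
The triangle = ½ × 31.3513 × 29 = $454.59 thousand.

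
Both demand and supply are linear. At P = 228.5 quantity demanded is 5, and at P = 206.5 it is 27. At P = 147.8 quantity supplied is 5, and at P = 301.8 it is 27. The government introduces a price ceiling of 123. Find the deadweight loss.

Demand slope = (206.5 − 228.5)/(27 − 5) = −1, so P = 233.5 − Q.
Supply slope = (301.8 − 147.8)/(27 − 5) = 7, so P = 112.8 + 7Q.
Competitive equilibrium: 233.5 − Q = 112.8 + 7Q → Q* = 15.0875, P* = 218.4125.
At the ceiling P = 123, quantity supplied = (123 − 112.8)/7 = 1.4571.
Willingness to pay at Q' = 1.4571: 233.5 − 1·1.4571 = 232.0429.
ΔQ = 15.0875 − 1.4571 = 13.6304; wedge = 232.0429 − 123 = 109.0429.
Welfare loss = ½ × 13.6304 × 109.0429 = 743.15.

743.15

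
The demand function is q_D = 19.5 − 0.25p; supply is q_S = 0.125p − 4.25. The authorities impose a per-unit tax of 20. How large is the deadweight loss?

16.67

In inverse form: demand p = 78 − 4q, supply p = 34 + 8q.
Competitive equilibrium: 78 − 4q = 34 + 8q → q* = 3.6667, p* = 63.3333.
With the tax, the buyer price exceeds the seller price by 20: (78 − 4q) − (34 + 8q) = 20 → q' = 2.
Δq = 3.6667 − 2 = 1.6667; the wedge equals the tax, 20.
Deadweight loss = ½ × 1.6667 × 20 = 16.67.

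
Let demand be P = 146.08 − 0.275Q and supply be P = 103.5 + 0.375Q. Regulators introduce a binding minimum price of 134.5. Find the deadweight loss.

Competitive equilibrium: 146.08 − 0.275Q = 103.5 + 0.375Q → Q* = 65.5077, P* = 128.0654.
At the floor P = 134.5, quantity demanded = (146.08 − 134.5)/0.275 = 42.1091.
Sellers' marginal cost at Q' = 42.1091: 103.5 + 0.375·42.1091 = 119.2909.
ΔQ = 65.5077 − 42.1091 = 23.3986; wedge = 134.5 − 119.2909 = 15.2091.
Welfare loss = ½ × 23.3986 × 15.2091 = 177.94.

177.94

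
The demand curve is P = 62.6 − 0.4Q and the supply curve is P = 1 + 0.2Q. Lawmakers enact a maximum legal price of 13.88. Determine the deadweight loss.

439.30

Competitive equilibrium: 62.6 − 0.4Q = 1 + 0.2Q → Q* = 102.6667, P* = 21.5333.
At the ceiling P = 13.88, quantity supplied = (13.88 − 1)/0.2 = 64.4.
Willingness to pay at Q' = 64.4: 62.6 − 0.4·64.4 = 36.84.
ΔQ = 102.6667 − 64.4 = 38.2667; wedge = 36.84 − 13.88 = 22.96.
The triangle = ½ × 38.2667 × 22.96 = 439.30.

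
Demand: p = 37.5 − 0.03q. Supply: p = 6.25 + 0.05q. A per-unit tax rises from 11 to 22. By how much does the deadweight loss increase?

2268.75

Competitive equilibrium: 37.5 − 0.03q = 6.25 + 0.05q → q* = 390.625, p* = 25.7813.
For a per-unit tax t: Δq = t/0.08, so DWL = ½·t·(t/0.08) = t²/0.16.
At t = 11: DWL = 756.25. At t = 22: DWL = 3025.
Increase = 3025 − 756.25 = 2268.75.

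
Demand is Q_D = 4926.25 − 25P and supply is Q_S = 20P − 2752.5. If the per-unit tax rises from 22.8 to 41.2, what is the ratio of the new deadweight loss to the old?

In inverse form: demand P = 197.05 − 0.04Q, supply P = 137.625 + 0.05Q.
Competitive equilibrium: 197.05 − 0.04Q = 137.625 + 0.05Q → Q* = 660.2778, P* = 170.6389.
For a per-unit tax t: ΔQ = t/0.09, so DWL = ½·t·(t/0.09) = t²/0.18.
At t = 22.8: DWL = 2888. At t = 41.2: DWL = 9430.222.
Ratio = (41.2/22.8)² = 3.265.

3.265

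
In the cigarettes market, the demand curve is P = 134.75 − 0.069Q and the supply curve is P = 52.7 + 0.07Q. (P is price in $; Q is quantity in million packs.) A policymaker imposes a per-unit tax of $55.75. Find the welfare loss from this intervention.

Competitive equilibrium: 134.75 − 0.069Q = 52.7 + 0.07Q → Q* = 590.2878, P* = 94.0201.
With the tax, the buyer price exceeds the seller price by 55.75: (134.75 − 0.069Q) − (52.7 + 0.07Q) = 55.75 → Q' = 189.2086.
ΔQ = 590.2878 − 189.2086 = 401.0792; the wedge equals the tax, 55.75.
Deadweight loss = ½ × 401.0792 × 55.75 = $11180.08 million.

$11180.08 million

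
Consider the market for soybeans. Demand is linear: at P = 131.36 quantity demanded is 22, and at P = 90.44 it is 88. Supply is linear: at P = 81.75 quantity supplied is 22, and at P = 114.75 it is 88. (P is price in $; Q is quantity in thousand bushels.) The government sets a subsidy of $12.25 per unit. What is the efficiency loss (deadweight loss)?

$66.99 thousand

Demand slope = (90.44 − 131.36)/(88 − 22) = −0.62, so P = 145 − 0.62Q.
Supply slope = (114.75 − 81.75)/(88 − 22) = 0.5, so P = 70.75 + 0.5Q.
Competitive equilibrium: 145 − 0.62Q = 70.75 + 0.5Q → Q* = 66.2946, P* = 103.8973.
The subsidy lowers effective supply by 12.25: P = 58.5 + 0.5Q.
New quantity: 145 − 0.62Q = 58.5 + 0.5Q → Q' = 77.2321.
Overproduction ΔQ = 77.2321 − 66.2946 = 10.9375; wedge = subsidy = 12.25.
Welfare loss = ½ × 10.9375 × 12.25 = $66.99 thousand.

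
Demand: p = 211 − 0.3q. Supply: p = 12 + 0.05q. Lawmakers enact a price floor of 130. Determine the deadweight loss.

Competitive equilibrium: 211 − 0.3q = 12 + 0.05q → q* = 568.5714, p* = 40.4286.
At the floor p = 130, quantity demanded = (211 − 130)/0.3 = 270.
Sellers' marginal cost at q' = 270: 12 + 0.05·270 = 25.5.
Δq = 568.5714 − 270 = 298.5714; wedge = 130 − 25.5 = 104.5.
The triangle = ½ × 298.5714 × 104.5 = 15600.36.

15600.36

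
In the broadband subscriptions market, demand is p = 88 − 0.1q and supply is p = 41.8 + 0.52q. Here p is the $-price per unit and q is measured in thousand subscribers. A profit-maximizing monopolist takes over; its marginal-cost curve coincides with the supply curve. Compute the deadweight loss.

$33.20 thousand

Competitive equilibrium: 88 − 0.1q = 41.8 + 0.52q → q* = 74.5161, p* = 80.5484.
Marginal revenue: MR = 88 − 0.2q. Set MR = MC: 88 − 0.2q = 41.8 + 0.52q → q_m = 64.1667.
Price p_m = 88 − 0.1·64.1667 = 81.5833; MC(q_m) = 41.8 + 0.52·64.1667 = 75.1667.
Competitive q* = 74.5161, so Δq = 10.3494; wedge = 81.5833 − 75.1667 = 6.4166.
Welfare loss = ½ × 10.3494 × 6.4166 = $33.20 thousand.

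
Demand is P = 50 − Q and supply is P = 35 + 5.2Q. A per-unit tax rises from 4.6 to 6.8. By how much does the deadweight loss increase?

Competitive equilibrium: 50 − Q = 35 + 5.2Q → Q* = 2.4194, P* = 47.5806.
For a per-unit tax t: ΔQ = t/6.2, so DWL = ½·t·(t/6.2) = t²/12.4.
At t = 4.6: DWL = 1.706. At t = 6.8: DWL = 3.729.
Increase = 3.729 − 1.706 = 2.02.

2.02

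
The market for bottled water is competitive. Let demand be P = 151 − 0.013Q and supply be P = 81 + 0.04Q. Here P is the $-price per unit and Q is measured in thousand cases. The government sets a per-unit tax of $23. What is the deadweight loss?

$4990.57 thousand

Competitive equilibrium: 151 − 0.013Q = 81 + 0.04Q → Q* = 1320.7547, P* = 133.8302.
With the tax, the buyer price exceeds the seller price by 23: (151 − 0.013Q) − (81 + 0.04Q) = 23 → Q' = 886.7925.
ΔQ = 1320.7547 − 886.7925 = 433.9622; the wedge equals the tax, 23.
Deadweight loss = ½ × 433.9622 × 23 = $4990.57 thousand.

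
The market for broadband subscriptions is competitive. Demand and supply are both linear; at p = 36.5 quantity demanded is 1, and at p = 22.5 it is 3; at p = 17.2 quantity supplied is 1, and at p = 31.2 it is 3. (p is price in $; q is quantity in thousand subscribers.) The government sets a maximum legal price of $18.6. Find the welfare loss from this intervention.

$9.72 thousand

Demand slope = (22.5 − 36.5)/(3 − 1) = −7, so p = 43.5 − 7q.
Supply slope = (31.2 − 17.2)/(3 − 1) = 7, so p = 10.2 + 7q.
Competitive equilibrium: 43.5 − 7q = 10.2 + 7q → q* = 2.3786, p* = 26.85.
At the ceiling p = 18.6, quantity supplied = (18.6 − 10.2)/7 = 1.2.
Willingness to pay at q' = 1.2: 43.5 − 7·1.2 = 35.1.
Δq = 2.3786 − 1.2 = 1.1786; wedge = 35.1 − 18.6 = 16.5.
Welfare loss = ½ × 1.1786 × 16.5 = $9.72 thousand.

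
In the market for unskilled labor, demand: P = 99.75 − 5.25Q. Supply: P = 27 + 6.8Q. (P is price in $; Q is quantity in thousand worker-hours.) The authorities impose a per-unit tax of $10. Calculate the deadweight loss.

$4.15 thousand

Competitive equilibrium: 99.75 − 5.25Q = 27 + 6.8Q → Q* = 6.0373, P* = 68.0539.
With the tax, the buyer price exceeds the seller price by 10: (99.75 − 5.25Q) − (27 + 6.8Q) = 10 → Q' = 5.2075.
ΔQ = 6.0373 − 5.2075 = 0.8298; the wedge equals the tax, 10.
The triangle = ½ × 0.8298 × 10 = $4.15 thousand.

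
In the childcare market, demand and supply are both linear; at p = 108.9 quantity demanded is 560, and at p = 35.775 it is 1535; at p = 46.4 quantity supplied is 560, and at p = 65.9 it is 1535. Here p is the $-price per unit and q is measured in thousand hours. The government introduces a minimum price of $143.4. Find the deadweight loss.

$59360.21 thousand

Demand slope = (35.775 − 108.9)/(1535 − 560) = −0.075, so p = 150.9 − 0.075q.
Supply slope = (65.9 − 46.4)/(1535 − 560) = 0.02, so p = 35.2 + 0.02q.
Competitive equilibrium: 150.9 − 0.075q = 35.2 + 0.02q → q* = 1217.8947, p* = 59.5579.
At the floor p = 143.4, quantity demanded = (150.9 − 143.4)/0.075 = 100.
Sellers' marginal cost at q' = 100: 35.2 + 0.02·100 = 37.2.
Δq = 1217.8947 − 100 = 1117.8947; wedge = 143.4 − 37.2 = 106.2.
Welfare loss = ½ × 1117.8947 × 106.2 = $59360.21 thousand.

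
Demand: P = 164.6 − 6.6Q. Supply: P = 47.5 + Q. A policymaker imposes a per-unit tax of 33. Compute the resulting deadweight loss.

Competitive equilibrium: 164.6 − 6.6Q = 47.5 + Q → Q* = 15.4079, P* = 62.9079.
With the tax, the buyer price exceeds the seller price by 33: (164.6 − 6.6Q) − (47.5 + Q) = 33 → Q' = 11.0658.
ΔQ = 15.4079 − 11.0658 = 4.3421; the wedge equals the tax, 33.
The triangle = ½ × 4.3421 × 33 = 71.64.

71.64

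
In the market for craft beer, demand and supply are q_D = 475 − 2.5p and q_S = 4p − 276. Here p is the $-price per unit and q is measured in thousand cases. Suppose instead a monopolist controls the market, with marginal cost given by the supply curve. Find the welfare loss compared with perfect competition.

In inverse form: demand p = 190 − 0.4q, supply p = 69 + 0.25q.
Competitive equilibrium: 190 − 0.4q = 69 + 0.25q → q* = 186.1538, p* = 115.5385.
Marginal revenue: MR = 190 − 0.8q. Set MR = MC: 190 − 0.8q = 69 + 0.25q → q_m = 115.2381.
Price p_m = 190 − 0.4·115.2381 = 143.9048; MC(q_m) = 69 + 0.25·115.2381 = 97.8095.
Competitive q* = 186.1538, so Δq = 70.9157; wedge = 143.9048 − 97.8095 = 46.0953.
DWL = ½ × 70.9157 × 46.0953 = $1634.44 thousand.

$1634.44 thousand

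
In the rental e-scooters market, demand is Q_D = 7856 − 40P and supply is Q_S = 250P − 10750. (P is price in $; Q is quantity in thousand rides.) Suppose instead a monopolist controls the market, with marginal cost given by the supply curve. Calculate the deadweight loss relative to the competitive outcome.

In inverse form: demand P = 196.4 − 0.025Q, supply P = 43 + 0.004Q.
Competitive equilibrium: 196.4 − 0.025Q = 43 + 0.004Q → Q* = 5289.65517, P* = 64.15862.
Marginal revenue: MR = 196.4 − 0.05Q. Set MR = MC: 196.4 − 0.05Q = 43 + 0.004Q → Q_m = 2840.74074.
Price P_m = 196.4 − 0.025·2840.74074 = 125.38148; MC(Q_m) = 43 + 0.004·2840.74074 = 54.36296.
Competitive Q* = 5289.65517, so ΔQ = 2448.91443; wedge = 125.38148 − 54.36296 = 71.01852.
The triangle = ½ × 2448.91443 × 71.01852 = $86959.14 thousand.

$86959.14 thousand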